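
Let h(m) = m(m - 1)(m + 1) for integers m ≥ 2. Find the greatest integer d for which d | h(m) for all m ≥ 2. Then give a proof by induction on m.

d = 6

Computing the first values: h(2) = 6 and h(3) = 24; gcd(6, 24) = 6, so d ≤ 6.
We prove 6 | m(m - 1)(m + 1) for all m ≥ 2 by induction on m.
Base step (m = 2): h(2) = 6 = 6·(1), so 6 | h(2).
Suppose the result is true for m = p, i.e. 6 | h(p). Then
h(p+1) − h(p) = p·(p+1)·(p+2) − (p-1)·p·(p+1) = p·(p+1)·[(p+2) − (p-1)] = 3·p·(p+1). The product of 2 consecutive integers is divisible by (2)! = 2, so h(p+1) − h(p) is divisible by 3·2 = 6. By the inductive hypothesis 6 | h(p), hence 6 | h(p+1).
This completes the induction.
Therefore the largest such d is 6.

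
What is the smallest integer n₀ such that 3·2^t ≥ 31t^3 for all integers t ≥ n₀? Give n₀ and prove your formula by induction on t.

n₀ = 16

At t = 15: 98304 < 104625, so the inequality fails and n₀ ≥ 16. We prove 3·2^t ≥ 31t^3 for all t ≥ 16.
For the base case t = 16: 3·2^t = 196608 and 31t^3 = 126976, so 196608 ≥ 126976.
Inductive step: assume the claim holds for t = k, so 3·2^k ≥ 31k^3.
Then 3·2^(k + 1) = 2·(3·2^k) ≥ 2·(31k^3).
Also, for k ≥ 16 we have 2·(31k^3) ≥ 31(k+1)^3, since 2 ≥ (1 + 1/k)^3 for all k ≥ 16.
Combining, 3·2^(k + 1) ≥ 31(k+1)^3.
This completes the induction.
Hence the smallest such n₀ is 16.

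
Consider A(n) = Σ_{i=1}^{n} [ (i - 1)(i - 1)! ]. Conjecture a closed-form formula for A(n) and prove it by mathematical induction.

A(n) = n! - 1

We claim A(n) = n! - 1 for all n ≥ 1.
Base case (n = 1): A(1) = 0, and the closed form gives 0. They agree.
Inductive step: suppose the statement holds for some i ≥ 1, so A(i) = i! - 1.
Then A(i+1) = A(i) + (i·i!) = (i! - 1) + (i·i!).
Simplifying, A(i+1) = (i+1)! - 1,
which is the closed form with n = i+1.
By the principle of mathematical induction, the result holds for all n ≥ 1.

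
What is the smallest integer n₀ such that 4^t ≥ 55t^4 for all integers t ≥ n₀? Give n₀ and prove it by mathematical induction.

At t = 9: 262144 < 360855, so the inequality fails and n₀ ≥ 10. We prove 4^t ≥ 55t^4 for all t ≥ 10.
Base step (t = 10): 4^t = 1048576 and 55t^4 = 550000, so 1048576 ≥ 550000.
Inductive step: assume the claim holds for t = r, so 4^r ≥ 55r^4.
Then 4^(r + 1) = 4·(4^r) ≥ 4·(55r^4).
Also, for r ≥ 10 we have 4·(55r^4) ≥ 55(r+1)^4, since 4 ≥ (1 + 1/r)^4 for all r ≥ 10.
Combining, 4^(r + 1) ≥ 55(r+1)^4.
This completes the induction.
Hence the smallest such n₀ is 10.

n₀ = 10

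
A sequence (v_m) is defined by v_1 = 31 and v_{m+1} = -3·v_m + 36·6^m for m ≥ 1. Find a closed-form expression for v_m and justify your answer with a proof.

Computing the first terms: v_1 = 31, v_2 = 123, v_3 = 927. This suggests v_m = 7(-3)^(m - 1) + 4·6^m.
For the base case m = 1: the formula gives 31 = 31 = v_1.
Inductive step: suppose the statement holds for some i ≥ 1, so v_i = 7(-3)^(i - 1) + 4·6^i.
Then v_{i+1} = -3·v_i + 36·6^i = -3·(7(-3)^(i - 1) + 4·6^i) + 36·6^i = 7(-3)^i + 4·6^(i + 1) = 7(-3)^((i+1) - 1) + 4·6^(i+1),
which is the claimed formula at m = i+1.
By the principle of mathematical induction, the result holds for all m ≥ 1.

v_m = 7(-3)^(m - 1) + 4·6^m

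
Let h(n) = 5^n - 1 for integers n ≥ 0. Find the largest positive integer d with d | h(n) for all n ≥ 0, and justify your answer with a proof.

Computing the first values: h(0) = 0 and h(1) = 4; gcd(0, 4) = 4, so d ≤ 4.
We prove 4 | 5^n - 1 for all n ≥ 0 by induction on n.
Base step (n = 0): h(0) = 0 = 4·(0), so 4 | h(0).
Inductive step: assume the claim holds for n = k, i.e. 4 | h(k). Then
h(k+1) = 5^(k+1) - 1 = 5·(5^k - 1) + 4 = 5·h(k) + 4. The first term is divisible by 4 by the inductive hypothesis, and 4 is divisible by 4. Hence 4 | h(k+1).
Hence, by induction on n, the claim holds for every n ≥ 0.
Therefore the largest such d is 4.

d = 4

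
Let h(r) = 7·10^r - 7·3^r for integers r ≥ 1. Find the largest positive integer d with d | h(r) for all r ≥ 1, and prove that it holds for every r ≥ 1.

Computing the first values: h(1) = 49 and h(2) = 637; gcd(49, 637) = 49, so d ≤ 49.
We prove 49 | 7·10^r - 7·3^r for all r ≥ 1 by induction on r.
For the base case r = 1: h(1) = 49 = 49·(1), so 49 | h(1).
Suppose the result is true for r = m, i.e. 49 | h(m). Then
h(m+1) − 10·h(m) = (7·10^(m+1) - 7·3^(m+1)) − 10·(7·10^m - 7·3^m) = (-7)·3^m·(3 − 10) = (49)·3^m. Since 49 | h(m) by the inductive hypothesis, 49 | 10·h(m); and 49 | 49 since 49 = 49·1. Therefore 49 | h(m+1).
This completes the induction.
Therefore the largest such d is 49.

d = 49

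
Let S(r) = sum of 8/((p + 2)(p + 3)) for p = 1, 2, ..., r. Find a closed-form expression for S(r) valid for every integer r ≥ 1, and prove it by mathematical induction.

We claim S(r) = 8r/(3(r + 3)) for all r ≥ 1.
Base case (r = 1): S(1) = 2/3, and the closed form gives 2/3. They agree.
For the inductive step, assume it holds for an arbitrary p ≥ 1, so S(p) = 8p/(3(p + 3)).
Then S(p+1) = S(p) + (8/((p + 3)(p + 4))) = (8p/(3(p + 3))) + (8/((p + 3)(p + 4))).
Simplifying, S(p+1) = 8(p + 1)/(3(p + 4)) = 8(p+1)/(3((p+1) + 3)),
which is the closed form with r = p+1.
By induction, the statement is established for all r ≥ 1.

S(r) = 8r/(3(r + 3))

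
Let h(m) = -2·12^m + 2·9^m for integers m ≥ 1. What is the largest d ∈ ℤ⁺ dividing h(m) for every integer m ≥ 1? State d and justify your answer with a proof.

d = 6

Computing the first values: h(1) = -6 and h(2) = -126; gcd(-6, -126) = 6, so d ≤ 6.
We prove 6 | -2·12^m + 2·9^m for all m ≥ 1 by induction on m.
Base step (m = 1): h(1) = -6 = 6·(-1), so 6 | h(1).
Suppose the result is true for m = k, i.e. 6 | h(k). Then
h(k+1) − 12·h(k) = (-2·12^(k+1) + 2·9^(k+1)) − 12·(-2·12^k + 2·9^k) = (2)·9^k·(9 − 12) = (-6)·9^k. Since 6 | h(k) by the inductive hypothesis, 6 | 12·h(k); and 6 | -6 since -6 = 6·-1. Therefore 6 | h(k+1).
Hence, by induction on m, the claim holds for every m ≥ 1.
Therefore the largest such d is 6.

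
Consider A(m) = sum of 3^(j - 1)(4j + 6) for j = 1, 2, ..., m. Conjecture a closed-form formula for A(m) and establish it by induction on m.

We claim A(m) = 2·3^m(m + 1) - 2 for all m ≥ 1.
For the base case m = 1: A(1) = 10, and the closed form gives 10. They agree.
Inductive step: suppose the statement holds for some j ≥ 1, so A(j) = 2·3^j(j + 1) - 2.
Then A(j+1) = A(j) + (3^j(4j + 10)) = (2·3^j(j + 1) - 2) + (3^j(4j + 10)).
Simplifying, A(j+1) = 6·3^j·j + 12·3^j - 2 = 2·3^(j+1)((j+1) + 1) - 2,
which is the closed form with m = j+1.
By the principle of mathematical induction, the result holds for all m ≥ 1.

A(m) = 2·3^m(m + 1) - 2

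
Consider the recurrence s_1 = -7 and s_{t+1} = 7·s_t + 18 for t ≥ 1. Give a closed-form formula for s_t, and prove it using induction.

s_t = -4·7^(t - 1) - 3

Computing the first terms: s_1 = -7, s_2 = -31, s_3 = -199. This suggests s_t = -4·7^(t - 1) - 3.
For the base case t = 1: the formula gives -7 = -7 = s_1.
For the inductive step, assume it holds for an arbitrary p ≥ 1, so s_p = -4·7^(p - 1) - 3.
Then s_{p+1} = 7·s_p + 18 = 7·(-4·7^(p - 1) - 3) + 18 = -4·7^p - 3 = -4·7^((p+1) - 1) - 3,
which is the claimed formula at t = p+1.
Hence, by induction on t, the claim holds for every t ≥ 1.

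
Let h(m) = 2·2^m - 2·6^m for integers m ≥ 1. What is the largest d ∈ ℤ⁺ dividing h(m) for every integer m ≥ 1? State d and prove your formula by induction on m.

Computing the first values: h(1) = -8 and h(2) = -64; gcd(-8, -64) = 8, so d ≤ 8.
We prove 8 | 2·2^m - 2·6^m for all m ≥ 1 by induction on m.
When m = 1: h(1) = -8 = 8·(-1), so 8 | h(1).
Inductive step: suppose the statement holds for some p ≥ 1, i.e. 8 | h(p). Then
h(p+1) − 6·h(p) = (2·2^(p+1) - 2·6^(p+1)) − 6·(2·2^p - 2·6^p) = (2)·2^p·(2 − 6) = (-8)·2^p. Since 8 | h(p) by the inductive hypothesis, 8 | 6·h(p); and 8 | -8 since -8 = 8·-1. Therefore 8 | h(p+1).
By the principle of mathematical induction, the result holds for all m ≥ 1.
Therefore the largest such d is 8.

d = 8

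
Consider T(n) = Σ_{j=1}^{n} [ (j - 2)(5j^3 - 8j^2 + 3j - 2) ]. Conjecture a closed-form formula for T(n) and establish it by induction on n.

T(n) = n(n^4 - 2n^3 - n^2 + n + 3)

We claim T(n) = n(n^4 - 2n^3 - n^2 + n + 3) for all n ≥ 1.
Base case (n = 1): T(1) = 2, and the closed form gives 2. They agree.
Inductive step: assume the claim holds for n = j, so T(j) = j(j^4 - 2j^3 - j^2 + j + 3).
Then T(j+1) = T(j) + (5j^4 + 2j^3 - 5j^2 - 4j + 2) = (j(j^4 - 2j^3 - j^2 + j + 3)) + (5j^4 + 2j^3 - 5j^2 - 4j + 2).
Simplifying, T(j+1) = (j + 1)(j^4 + 2j^3 - j^2 - 3j + 2) = (j+1)((j+1)^4 - 2(j+1)^3 - (j+1)^2 + (j+1) + 3),
which is the closed form with n = j+1.
Hence, by induction on n, the claim holds for every n ≥ 1.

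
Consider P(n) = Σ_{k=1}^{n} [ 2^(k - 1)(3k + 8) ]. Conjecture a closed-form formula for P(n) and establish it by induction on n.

We claim P(n) = 2^n(3n + 5) - 5 for all n ≥ 1.
When n = 1: P(1) = 11, and the closed form gives 11. They agree.
For the inductive step, assume it holds for an arbitrary k ≥ 1, so P(k) = 2^k(3k + 5) - 5.
Then P(k+1) = P(k) + (2^k(3k + 11)) = (2^k(3k + 5) - 5) + (2^k(3k + 11)).
Simplifying, P(k+1) = 6·2^k·k + 16·2^k - 5 = 2^(k+1)(3(k+1) + 5) - 5,
which is the closed form with n = k+1.
By induction, the statement is established for all n ≥ 1.

P(n) = 2^n(3n + 5) - 5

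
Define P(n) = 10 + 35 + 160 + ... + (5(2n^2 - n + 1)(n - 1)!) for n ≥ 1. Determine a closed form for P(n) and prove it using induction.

P(n) = (10n + 5)n! - 5

We claim P(n) = (10n + 5)n! - 5 for all n ≥ 1.
Base step (n = 1): P(1) = 10, and the closed form gives 10. They agree.
Inductive step: suppose the statement holds for some m ≥ 1, so P(m) = (10m + 5)m! - 5.
Then P(m+1) = P(m) + (5(2m^2 + 3m + 2)m!) = ((10m + 5)m! - 5) + (5(2m^2 + 3m + 2)m!).
Simplifying, P(m+1) = (10(m+1) + 5)(m+1)! - 5,
which is the closed form with n = m+1.
This completes the induction.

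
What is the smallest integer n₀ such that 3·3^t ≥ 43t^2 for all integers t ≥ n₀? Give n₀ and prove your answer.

At t = 5: 729 < 1075, so the inequality fails and n₀ ≥ 6. We prove 3·3^t ≥ 43t^2 for all t ≥ 6.
Base case (t = 6): 3·3^t = 2187 and 43t^2 = 1548, so 2187 ≥ 1548.
Inductive step: assume the claim holds for t = r, so 3·3^r ≥ 43r^2.
Then 3·3^(r + 1) = 3·(3·3^r) ≥ 3·(43r^2).
Also, for r ≥ 6 we have 3·(43r^2) ≥ 43(r+1)^2, since 3 ≥ (1 + 1/r)^2 for all r ≥ 6.
Combining, 3·3^(r + 1) ≥ 43(r+1)^2.
This completes the induction.
Hence the smallest such n₀ is 6.

n₀ = 6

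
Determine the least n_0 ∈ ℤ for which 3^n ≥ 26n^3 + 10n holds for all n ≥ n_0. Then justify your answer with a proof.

At n = 8: 6561 < 13392, so the inequality fails and n_0 ≥ 9. We prove 3^n ≥ 26n^3 + 10n for all n ≥ 9.
When n = 9: 3^n = 19683 and 26n^3 + 10n = 19044, so 19683 ≥ 19044.
Inductive step: suppose the statement holds for some j ≥ 9, so 3^j ≥ 26j^3 + 10j.
Then 3^(j + 1) = 3·(3^j) ≥ 3·(26j^3 + 10j).
Also, for j ≥ 9 we have 3·(26j^3 + 10j) ≥ 26(j+1)^3 + 10(j+1), since 3·(26j^3 + 10j) − (26(j+1)^3 + 10(j+1)) = 52j^3 - 78j^2 - 58j - 36, which is nonnegative for all j ≥ 9.
Combining, 3^(j + 1) ≥ 26(j+1)^3 + 10(j+1).
This completes the induction.
Hence the smallest such n_0 is 9.

n_0 = 9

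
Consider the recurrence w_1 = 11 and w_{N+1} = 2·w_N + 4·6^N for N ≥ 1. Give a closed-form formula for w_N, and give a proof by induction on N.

Computing the first terms: w_1 = 11, w_2 = 46, w_3 = 236. This suggests w_N = 5·2^(N - 1) + 6^N.
For the base case N = 1: the formula gives 11 = 11 = w_1.
Inductive step: assume the claim holds for N = r, so w_r = 5·2^(r - 1) + 6^r.
Then w_{r+1} = 2·w_r + 4·6^r = 2·(5·2^(r - 1) + 6^r) + 4·6^r = 5·2^r + 6^(r + 1) = 5·2^((r+1) - 1) + 6^(r+1),
which is the claimed formula at N = r+1.
By induction, the statement is established for all N ≥ 1.

w_N = 5·2^(N - 1) + 6^N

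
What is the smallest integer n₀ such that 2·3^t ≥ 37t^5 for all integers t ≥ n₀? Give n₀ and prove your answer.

n₀ = 15

At t = 14: 9565938 < 19899488, so the inequality fails and n₀ ≥ 15. We prove 2·3^t ≥ 37t^5 for all t ≥ 15.
When t = 15: 2·3^t = 28697814 and 37t^5 = 28096875, so 28697814 ≥ 28096875.
For the inductive step, assume it holds for an arbitrary p ≥ 15, so 2·3^p ≥ 37p^5.
Then 2·3^(p + 1) = 3·(2·3^p) ≥ 3·(37p^5).
Also, for p ≥ 15 we have 3·(37p^5) ≥ 37(p+1)^5, since 3 ≥ (1 + 1/p)^5 for all p ≥ 15.
Combining, 2·3^(p + 1) ≥ 37(p+1)^5.
By the principle of mathematical induction, the result holds for all t ≥ 15.
Hence the smallest such n₀ is 15.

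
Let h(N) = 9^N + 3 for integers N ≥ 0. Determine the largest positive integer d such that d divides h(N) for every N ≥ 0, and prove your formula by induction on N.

d = 4

Computing the first values: h(0) = 4 and h(1) = 12; gcd(4, 12) = 4, so d ≤ 4.
We prove 4 | 9^N + 3 for all N ≥ 0 by induction on N.
For the base case N = 0: h(0) = 4 = 4·(1), so 4 | h(0).
For the inductive step, assume it holds for an arbitrary p ≥ 0, i.e. 4 | h(p). Then
h(p+1) = 9^(p+1) + 3 = 9·(9^p + 3) - 24 = 9·h(p) - 24. The first term is divisible by 4 by the inductive hypothesis, and -24 is divisible by 4. Hence 4 | h(p+1).
This completes the induction.
Therefore the largest such d is 4.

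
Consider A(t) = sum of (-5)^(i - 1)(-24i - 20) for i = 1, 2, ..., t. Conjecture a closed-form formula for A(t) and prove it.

We claim A(t) = 4(-5)^t(t + 1) - 4 for all t ≥ 1.
Base step (t = 1): A(1) = -44, and the closed form gives -44. They agree.
For the inductive step, assume it holds for an arbitrary i ≥ 1, so A(i) = 4(-5)^i(i + 1) - 4.
Then A(i+1) = A(i) + ((-5)^i(-24i - 44)) = (4(-5)^i(i + 1) - 4) + ((-5)^i(-24i - 44)).
Simplifying, A(i+1) = -20(-5)^i·i - 40(-5)^i - 4 = 4(-5)^(i+1)((i+1) + 1) - 4,
which is the closed form with t = i+1.
By induction, the statement is established for all t ≥ 1.

A(t) = 4(-5)^t(t + 1) - 4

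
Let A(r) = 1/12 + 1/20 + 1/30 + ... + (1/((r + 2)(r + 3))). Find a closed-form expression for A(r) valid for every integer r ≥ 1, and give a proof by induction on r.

A(r) = r/(3(r + 3))

We claim A(r) = r/(3(r + 3)) for all r ≥ 1.
For the base case r = 1: A(1) = 1/12, and the closed form gives 1/12. They agree.
Inductive step: assume the claim holds for r = k, so A(k) = k/(3(k + 3)).
Then A(k+1) = A(k) + (1/((k + 3)(k + 4))) = (k/(3(k + 3))) + (1/((k + 3)(k + 4))).
Simplifying, A(k+1) = (k + 1)/(3(k + 4)) = (k+1)/(3((k+1) + 3)),
which is the closed form with r = k+1.
By the principle of mathematical induction, the result holds for all r ≥ 1.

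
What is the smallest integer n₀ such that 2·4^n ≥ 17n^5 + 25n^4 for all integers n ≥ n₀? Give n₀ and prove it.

At n = 9: 524288 < 1167858, so the inequality fails and n₀ ≥ 10. We prove 2·4^n ≥ 17n^5 + 25n^4 for all n ≥ 10.
Base case (n = 10): 2·4^n = 2097152 and 17n^5 + 25n^4 = 1950000, so 2097152 ≥ 1950000.
For the inductive step, assume it holds for an arbitrary m ≥ 10, so 2·4^m ≥ 17m^5 + 25m^4.
Then 2·4^(m + 1) = 4·(2·4^m) ≥ 4·(17m^5 + 25m^4).
Also, for m ≥ 10 we have 4·(17m^5 + 25m^4) ≥ 17(m+1)^5 + 25(m+1)^4, since 4·(17m^5 + 25m^4) − (17(m+1)^5 + 25(m+1)^4) = 51m^5 - 10m^4 - 270m^3 - 320m^2 - 185m - 42, which is nonnegative for all m ≥ 10.
Combining, 2·4^(m + 1) ≥ 17(m+1)^5 + 25(m+1)^4.
This completes the induction.
Hence the smallest such n₀ is 10.

n₀ = 10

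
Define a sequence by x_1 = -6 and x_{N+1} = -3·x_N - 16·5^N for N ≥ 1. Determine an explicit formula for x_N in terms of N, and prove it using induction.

Computing the first terms: x_1 = -6, x_2 = -62, x_3 = -214. This suggests x_N = 4(-3)^(N - 1) - 2·5^N.
When N = 1: the formula gives -6 = -6 = x_1.
Inductive step: assume the claim holds for N = m, so x_m = 4(-3)^(m - 1) - 2·5^m.
Then x_{m+1} = -3·x_m - 16·5^m = -3·(4(-3)^(m - 1) - 2·5^m) - 16·5^m = 4(-3)^m - 2·5^(m + 1) = 4(-3)^((m+1) - 1) - 2·5^(m+1),
which is the claimed formula at N = m+1.
By the principle of mathematical induction, the result holds for all N ≥ 1.

x_N = 4(-3)^(N - 1) - 2·5^N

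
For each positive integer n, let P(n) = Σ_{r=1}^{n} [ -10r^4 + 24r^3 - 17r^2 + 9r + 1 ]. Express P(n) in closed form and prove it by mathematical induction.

P(n) = -n(2n^4 - n^3 - 3n^2 - 2n - 3)

We claim P(n) = -n(2n^4 - n^3 - 3n^2 - 2n - 3) for all n ≥ 1.
When n = 1: P(1) = 7, and the closed form gives 7. They agree.
Suppose the result is true for n = r, so P(r) = r(-2r^4 + r^3 + 3r^2 + 2r + 3).
Then P(r+1) = P(r) + (-10r^4 - 16r^3 - 5r^2 + 7r + 7) = (r(-2r^4 + r^3 + 3r^2 + 2r + 3)) + (-10r^4 - 16r^3 - 5r^2 + 7r + 7).
Simplifying, P(r+1) = -(r + 1)(2r^4 + 7r^3 + 6r^2 - 3r - 7) = -(r+1)(2(r+1)^4 - (r+1)^3 - 3(r+1)^2 - 2(r+1) - 3),
which is the closed form with n = r+1.
This completes the induction.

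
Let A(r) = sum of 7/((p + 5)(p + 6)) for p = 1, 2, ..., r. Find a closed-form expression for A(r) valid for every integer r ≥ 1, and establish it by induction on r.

A(r) = 7r/(6(r + 6))

We claim A(r) = 7r/(6(r + 6)) for all r ≥ 1.
For the base case r = 1: A(1) = 1/6, and the closed form gives 1/6. They agree.
For the inductive step, assume it holds for an arbitrary p ≥ 1, so A(p) = 7p/(6(p + 6)).
Then A(p+1) = A(p) + (7/((p + 6)(p + 7))) = (7p/(6(p + 6))) + (7/((p + 6)(p + 7))).
Simplifying, A(p+1) = 7(p + 1)/(6(p + 7)) = 7(p+1)/(6((p+1) + 6)),
which is the closed form with r = p+1.
Hence, by induction on r, the claim holds for every r ≥ 1.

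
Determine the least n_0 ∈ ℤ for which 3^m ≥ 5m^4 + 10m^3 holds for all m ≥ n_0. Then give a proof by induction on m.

n_0 = 11

At m = 10: 59049 < 60000, so the inequality fails and n_0 ≥ 11. We prove 3^m ≥ 5m^4 + 10m^3 for all m ≥ 11.
For the base case m = 11: 3^m = 177147 and 5m^4 + 10m^3 = 86515, so 177147 ≥ 86515.
For the inductive step, assume it holds for an arbitrary r ≥ 11, so 3^r ≥ 5r^4 + 10r^3.
Then 3^(r + 1) = 3·(3^r) ≥ 3·(5r^4 + 10r^3).
Also, for r ≥ 11 we have 3·(5r^4 + 10r^3) ≥ 5(r+1)^4 + 10(r+1)^3, since 3·(5r^4 + 10r^3) − (5(r+1)^4 + 10(r+1)^3) = 10r^4 - 60r^2 - 50r - 15, which is nonnegative for all r ≥ 11.
Combining, 3^(r + 1) ≥ 5(r+1)^4 + 10(r+1)^3.
Hence, by induction on m, the claim holds for every m ≥ 11.
Hence the smallest such n_0 is 11.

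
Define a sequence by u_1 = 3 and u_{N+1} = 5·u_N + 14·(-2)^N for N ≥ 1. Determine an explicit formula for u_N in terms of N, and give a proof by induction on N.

u_N = (-2)^(N + 1) - 5^(N - 1)

Computing the first terms: u_1 = 3, u_2 = -13, u_3 = -9. This suggests u_N = (-2)^(N + 1) - 5^(N - 1).
When N = 1: the formula gives 3 = 3 = u_1.
Suppose the result is true for N = m, so u_m = (-2)^(m + 1) - 5^(m - 1).
Then u_{m+1} = 5·u_m + 14·(-2)^m = 5·((-2)^(m + 1) - 5^(m - 1)) + 14·(-2)^m = (-2)^(m + 2) - 5^m = (-2)^((m+1) + 1) - 5^((m+1) - 1),
which is the claimed formula at N = m+1.
By the principle of mathematical induction, the result holds for all N ≥ 1.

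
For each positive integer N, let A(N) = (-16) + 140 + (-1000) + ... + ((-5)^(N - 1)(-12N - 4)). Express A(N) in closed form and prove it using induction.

A(N) = (-5)^N(2N + 1) - 1

We claim A(N) = (-5)^N(2N + 1) - 1 for all N ≥ 1.
Base step (N = 1): A(1) = -16, and the closed form gives -16. They agree.
For the inductive step, assume it holds for an arbitrary p ≥ 1, so A(p) = (-5)^p(2p + 1) - 1.
Then A(p+1) = A(p) + ((-5)^p(-12p - 16)) = ((-5)^p(2p + 1) - 1) + ((-5)^p(-12p - 16)).
Simplifying, A(p+1) = -10(-5)^p·p - 15(-5)^p - 1 = (-5)^(p+1)(2(p+1) + 1) - 1,
which is the closed form with N = p+1.
This completes the induction.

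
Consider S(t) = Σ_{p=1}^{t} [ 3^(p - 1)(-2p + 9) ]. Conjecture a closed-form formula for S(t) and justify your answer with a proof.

We claim S(t) = 3^t(-t + 5) - 5 for all t ≥ 1.
Base case (t = 1): S(1) = 7, and the closed form gives 7. They agree.
Inductive step: suppose the statement holds for some p ≥ 1, so S(p) = 3^p(-p + 5) - 5.
Then S(p+1) = S(p) + (3^p(-2p + 7)) = (3^p(-p + 5) - 5) + (3^p(-2p + 7)).
Simplifying, S(p+1) = -3·3^p·p + 12·3^p - 5 = 3^(p+1)(-(p+1) + 5) - 5,
which is the closed form with t = p+1.
This completes the induction.

S(t) = 3^t(-t + 5) - 5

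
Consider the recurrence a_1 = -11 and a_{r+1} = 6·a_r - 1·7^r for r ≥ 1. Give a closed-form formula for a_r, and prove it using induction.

a_r = -4·6^(r - 1) - 7^r

Computing the first terms: a_1 = -11, a_2 = -73, a_3 = -487. This suggests a_r = -4·6^(r - 1) - 7^r.
Base step (r = 1): the formula gives -11 = -11 = a_1.
Inductive step: suppose the statement holds for some j ≥ 1, so a_j = -4·6^(j - 1) - 7^j.
Then a_{j+1} = 6·a_j - 1·7^j = 6·(-4·6^(j - 1) - 7^j) - 1·7^j = -4·6^j - 7^(j + 1) = -4·6^((j+1) - 1) - 7^(j+1),
which is the claimed formula at r = j+1.
By induction, the statement is established for all r ≥ 1.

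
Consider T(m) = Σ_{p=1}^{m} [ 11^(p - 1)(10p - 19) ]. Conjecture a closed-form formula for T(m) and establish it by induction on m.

We claim T(m) = 11^m(m - 2) + 2 for all m ≥ 1.
Base case (m = 1): T(1) = -9, and the closed form gives -9. They agree.
For the inductive step, assume it holds for an arbitrary p ≥ 1, so T(p) = 11^p(p - 2) + 2.
Then T(p+1) = T(p) + (11^p(10p - 9)) = (11^p(p - 2) + 2) + (11^p(10p - 9)).
Simplifying, T(p+1) = 11^(p + 1)p - 11^(p + 1) + 2 = 11^(p+1)((p+1) - 2) + 2,
which is the closed form with m = p+1.
This completes the induction.

T(m) = 11^m(m - 2) + 2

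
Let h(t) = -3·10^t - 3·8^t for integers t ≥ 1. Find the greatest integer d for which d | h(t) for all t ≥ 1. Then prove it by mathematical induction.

Computing the first values: h(1) = -54 and h(2) = -492; gcd(-54, -492) = 6, so d ≤ 6.
We prove 6 | -3·10^t - 3·8^t for all t ≥ 1 by induction on t.
Base step (t = 1): h(1) = -54 = 6·(-9), so 6 | h(1).
Suppose the result is true for t = r, i.e. 6 | h(r). Then
h(r+1) − 10·h(r) = (-3·10^(r+1) - 3·8^(r+1)) − 10·(-3·10^r - 3·8^r) = (-3)·8^r·(8 − 10) = (6)·8^r. Since 6 | h(r) by the inductive hypothesis, 6 | 10·h(r); and 6 | 6 since 6 = 6·1. Therefore 6 | h(r+1).
By the principle of mathematical induction, the result holds for all t ≥ 1.
Therefore the largest such d is 6.

d = 6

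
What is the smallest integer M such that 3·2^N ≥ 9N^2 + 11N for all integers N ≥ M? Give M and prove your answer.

M = 8

At N = 7: 384 < 518, so the inequality fails and M ≥ 8. We prove 3·2^N ≥ 9N^2 + 11N for all N ≥ 8.
Base case (N = 8): 3·2^N = 768 and 9N^2 + 11N = 664, so 768 ≥ 664.
Inductive step: assume the claim holds for N = r, so 3·2^r ≥ 9r^2 + 11r.
Then 3·2^(r + 1) = 2·(3·2^r) ≥ 2·(9r^2 + 11r).
Also, for r ≥ 8 we have 2·(9r^2 + 11r) ≥ 9(r+1)^2 + 11(r+1), since 2·(9r^2 + 11r) − (9(r+1)^2 + 11(r+1)) = 9r^2 - 7r - 20, which is nonnegative for all r ≥ 8.
Combining, 3·2^(r + 1) ≥ 9(r+1)^2 + 11(r+1).
By the principle of mathematical induction, the result holds for all N ≥ 8.
Hence the smallest such M is 8.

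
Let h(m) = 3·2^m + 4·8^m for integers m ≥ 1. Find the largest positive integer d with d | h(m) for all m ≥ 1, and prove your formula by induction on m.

d = 2

Computing the first values: h(1) = 38 and h(2) = 268; gcd(38, 268) = 2, so d ≤ 2.
We prove 2 | 3·2^m + 4·8^m for all m ≥ 1 by induction on m.
Base case (m = 1): h(1) = 38 = 2·(19), so 2 | h(1).
Inductive step: assume the claim holds for m = i, i.e. 2 | h(i). Then
h(i+1) − 8·h(i) = (3·2^(i+1) + 4·8^(i+1)) − 8·(3·2^i + 4·8^i) = (3)·2^i·(2 − 8) = (-18)·2^i. Since 2 | h(i) by the inductive hypothesis, 2 | 8·h(i); and 2 | -18 since -18 = 2·-9. Therefore 2 | h(i+1).
This completes the induction.
Therefore the largest such d is 2.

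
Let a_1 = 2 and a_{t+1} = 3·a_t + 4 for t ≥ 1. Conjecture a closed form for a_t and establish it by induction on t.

Computing the first terms: a_1 = 2, a_2 = 10, a_3 = 34. This suggests a_t = 4·3^(t - 1) - 2.
Base case (t = 1): the formula gives 2 = 2 = a_1.
For the inductive step, assume it holds for an arbitrary k ≥ 1, so a_k = 4·3^(k - 1) - 2.
Then a_{k+1} = 3·a_k + 4 = 3·(4·3^(k - 1) - 2) + 4 = 4·3^k - 2 = 4·3^((k+1) - 1) - 2,
which is the claimed formula at t = k+1.
This completes the induction.

a_t = 4·3^(t - 1) - 2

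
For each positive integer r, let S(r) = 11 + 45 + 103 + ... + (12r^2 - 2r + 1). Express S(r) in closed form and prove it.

S(r) = r(4r^2 + 5r + 2)

We claim S(r) = r(4r^2 + 5r + 2) for all r ≥ 1.
For the base case r = 1: S(1) = 11, and the closed form gives 11. They agree.
Suppose the result is true for r = m, so S(m) = m(4m^2 + 5m + 2).
Then S(m+1) = S(m) + (12m^2 + 22m + 11) = (m(4m^2 + 5m + 2)) + (12m^2 + 22m + 11).
Simplifying, S(m+1) = (m + 1)(4m^2 + 13m + 11) = (m+1)(4(m+1)^2 + 5(m+1) + 2),
which is the closed form with r = m+1.
This completes the induction.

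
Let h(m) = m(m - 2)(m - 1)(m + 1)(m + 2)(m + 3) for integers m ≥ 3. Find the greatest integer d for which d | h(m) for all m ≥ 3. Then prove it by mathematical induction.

Computing the first values: h(3) = 720 and h(4) = 5040; gcd(720, 5040) = 720, so d ≤ 720.
We prove 720 | m(m - 2)(m - 1)(m + 1)(m + 2)(m + 3) for all m ≥ 3 by induction on m.
For the base case m = 3: h(3) = 720 = 720·(1), so 720 | h(3).
Inductive step: suppose the statement holds for some i ≥ 3, i.e. 720 | h(i). Then
h(i+1) − h(i) = (i-1)·i·(i+1)·(i+2)·(i+3)·(i+4) − (i-2)·(i-1)·i·(i+1)·(i+2)·(i+3) = (i-1)·i·(i+1)·(i+2)·(i+3)·[(i+4) − (i-2)] = 6·(i-1)·i·(i+1)·(i+2)·(i+3). The product of 5 consecutive integers is divisible by (5)! = 120, so h(i+1) − h(i) is divisible by 6·120 = 720. By the inductive hypothesis 720 | h(i), hence 720 | h(i+1).
Hence, by induction on m, the claim holds for every m ≥ 3.
Therefore the largest such d is 720.

d = 720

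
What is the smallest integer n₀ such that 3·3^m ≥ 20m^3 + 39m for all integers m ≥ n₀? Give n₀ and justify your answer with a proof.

At m = 7: 6561 < 7133, so the inequality fails and n₀ ≥ 8. We prove 3·3^m ≥ 20m^3 + 39m for all m ≥ 8.
Base case (m = 8): 3·3^m = 19683 and 20m^3 + 39m = 10552, so 19683 ≥ 10552.
Inductive step: suppose the statement holds for some r ≥ 8, so 3·3^r ≥ 20r^3 + 39r.
Then 3·3^(r + 1) = 3·(3·3^r) ≥ 3·(20r^3 + 39r).
Also, for r ≥ 8 we have 3·(20r^3 + 39r) ≥ 20(r+1)^3 + 39(r+1), since 3·(20r^3 + 39r) − (20(r+1)^3 + 39(r+1)) = 40r^3 - 60r^2 + 18r - 59, which is nonnegative for all r ≥ 8.
Combining, 3·3^(r + 1) ≥ 20(r+1)^3 + 39(r+1).
Hence, by induction on m, the claim holds for every m ≥ 8.
Hence the smallest such n₀ is 8.

n₀ = 8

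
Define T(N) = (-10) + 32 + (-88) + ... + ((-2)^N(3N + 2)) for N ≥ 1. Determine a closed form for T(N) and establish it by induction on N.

T(N) = 2(-2)^N(N + 1) - 2

We claim T(N) = 2(-2)^N(N + 1) - 2 for all N ≥ 1.
When N = 1: T(1) = -10, and the closed form gives -10. They agree.
Inductive step: assume the claim holds for N = k, so T(k) = 2(-2)^k(k + 1) - 2.
Then T(k+1) = T(k) + ((-2)^(k + 1)(3k + 5)) = (2(-2)^k(k + 1) - 2) + ((-2)^(k + 1)(3k + 5)).
Simplifying, T(k+1) = -4(-2)^k·k - 8(-2)^k - 2 = 2(-2)^(k+1)((k+1) + 1) - 2,
which is the closed form with N = k+1.
This completes the induction.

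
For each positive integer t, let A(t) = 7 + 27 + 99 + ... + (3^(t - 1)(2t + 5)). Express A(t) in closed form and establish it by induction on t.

A(t) = 3^t(t + 2) - 2

We claim A(t) = 3^t(t + 2) - 2 for all t ≥ 1.
Base case (t = 1): A(1) = 7, and the closed form gives 7. They agree.
Suppose the result is true for t = p, so A(p) = 3^p(p + 2) - 2.
Then A(p+1) = A(p) + (3^p(2p + 7)) = (3^p(p + 2) - 2) + (3^p(2p + 7)).
Simplifying, A(p+1) = 3^(p + 1)p + 3^(p + 2) - 2 = 3^(p+1)((p+1) + 2) - 2,
which is the closed form with t = p+1.
By the principle of mathematical induction, the result holds for all t ≥ 1.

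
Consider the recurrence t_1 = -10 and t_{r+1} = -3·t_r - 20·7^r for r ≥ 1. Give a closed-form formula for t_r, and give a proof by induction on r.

t_r = 4(-3)^(r - 1) - 2·7^r

Computing the first terms: t_1 = -10, t_2 = -110, t_3 = -650. This suggests t_r = 4(-3)^(r - 1) - 2·7^r.
Base case (r = 1): the formula gives -10 = -10 = t_1.
Suppose the result is true for r = i, so t_i = 4(-3)^(i - 1) - 2·7^i.
Then t_{i+1} = -3·t_i - 20·7^i = -3·(4(-3)^(i - 1) - 2·7^i) - 20·7^i = 4(-3)^i - 2·7^(i + 1) = 4(-3)^((i+1) - 1) - 2·7^(i+1),
which is the claimed formula at r = i+1.
By the principle of mathematical induction, the result holds for all r ≥ 1.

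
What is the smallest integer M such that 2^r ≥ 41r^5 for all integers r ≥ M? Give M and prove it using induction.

M = 30

At r = 29: 536870912 < 840957109, so the inequality fails and M ≥ 30. We prove 2^r ≥ 41r^5 for all r ≥ 30.
Base case (r = 30): 2^r = 1073741824 and 41r^5 = 996300000, so 1073741824 ≥ 996300000.
Suppose the result is true for r = m, so 2^m ≥ 41m^5.
Then 2^(m + 1) = 2·(2^m) ≥ 2·(41m^5).
Also, for m ≥ 30 we have 2·(41m^5) ≥ 41(m+1)^5, since 2 ≥ (1 + 1/m)^5 for all m ≥ 30.
Combining, 2^(m + 1) ≥ 41(m+1)^5.
Hence, by induction on r, the claim holds for every r ≥ 30.
Hence the smallest such M is 30.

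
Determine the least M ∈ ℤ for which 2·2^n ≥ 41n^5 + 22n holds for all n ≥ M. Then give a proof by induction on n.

At n = 28: 536870912 < 705625704, so the inequality fails and M ≥ 29. We prove 2·2^n ≥ 41n^5 + 22n for all n ≥ 29.
For the base case n = 29: 2·2^n = 1073741824 and 41n^5 + 22n = 840957747, so 1073741824 ≥ 840957747.
Inductive step: suppose the statement holds for some k ≥ 29, so 2·2^k ≥ 41k^5 + 22k.
Then 2·2^(k + 1) = 2·(2·2^k) ≥ 2·(41k^5 + 22k).
Also, for k ≥ 29 we have 2·(41k^5 + 22k) ≥ 41(k+1)^5 + 22(k+1), since 2·(41k^5 + 22k) − (41(k+1)^5 + 22(k+1)) = 41k^5 - 205k^4 - 410k^3 - 410k^2 - 183k - 63, which is nonnegative for all k ≥ 29.
Combining, 2·2^(k + 1) ≥ 41(k+1)^5 + 22(k+1).
By the principle of mathematical induction, the result holds for all n ≥ 29.
Hence the smallest such M is 29.

M = 29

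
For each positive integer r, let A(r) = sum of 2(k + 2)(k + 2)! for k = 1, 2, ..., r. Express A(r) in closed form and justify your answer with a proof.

A(r) = 2(r + 3)! - 12

We claim A(r) = 2(r + 3)! - 12 for all r ≥ 1.
For the base case r = 1: A(1) = 36, and the closed form gives 36. They agree.
Suppose the result is true for r = k, so A(k) = 2(k + 3)! - 12.
Then A(k+1) = A(k) + (2(k + 3)(k + 3)!) = (2(k + 3)! - 12) + (2(k + 3)(k + 3)!).
Simplifying, A(k+1) = 2((k+1) + 3)! - 12,
which is the closed form with r = k+1.
This completes the induction.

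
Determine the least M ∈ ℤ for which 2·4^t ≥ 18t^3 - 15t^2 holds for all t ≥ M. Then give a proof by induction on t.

M = 5

At t = 4: 512 < 912, so the inequality fails and M ≥ 5. We prove 2·4^t ≥ 18t^3 - 15t^2 for all t ≥ 5.
Base step (t = 5): 2·4^t = 2048 and 18t^3 - 15t^2 = 1875, so 2048 ≥ 1875.
Suppose the result is true for t = k, so 2·4^k ≥ 18k^3 - 15k^2.
Then 2·4^(k + 1) = 4·(2·4^k) ≥ 4·(18k^3 - 15k^2).
Also, for k ≥ 5 we have 4·(18k^3 - 15k^2) ≥ 18(k+1)^3 - 15(k+1)^2, since 4·(18k^3 - 15k^2) − (18(k+1)^3 - 15(k+1)^2) = 54k^3 - 99k^2 - 24k - 3, which is nonnegative for all k ≥ 5.
Combining, 2·4^(k + 1) ≥ 18(k+1)^3 - 15(k+1)^2.
By the principle of mathematical induction, the result holds for all t ≥ 5.
Hence the smallest such M is 5.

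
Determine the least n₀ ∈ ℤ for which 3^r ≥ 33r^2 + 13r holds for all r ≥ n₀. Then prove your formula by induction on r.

At r = 6: 729 < 1266, so the inequality fails and n₀ ≥ 7. We prove 3^r ≥ 33r^2 + 13r for all r ≥ 7.
Base step (r = 7): 3^r = 2187 and 33r^2 + 13r = 1708, so 2187 ≥ 1708.
Inductive step: suppose the statement holds for some m ≥ 7, so 3^m ≥ 33m^2 + 13m.
Then 3^(m + 1) = 3·(3^m) ≥ 3·(33m^2 + 13m).
Also, for m ≥ 7 we have 3·(33m^2 + 13m) ≥ 33(m+1)^2 + 13(m+1), since 3·(33m^2 + 13m) − (33(m+1)^2 + 13(m+1)) = 66m^2 - 40m - 46, which is nonnegative for all m ≥ 7.
Combining, 3^(m + 1) ≥ 33(m+1)^2 + 13(m+1).
Hence, by induction on r, the claim holds for every r ≥ 7.
Hence the smallest such n₀ is 7.

n₀ = 7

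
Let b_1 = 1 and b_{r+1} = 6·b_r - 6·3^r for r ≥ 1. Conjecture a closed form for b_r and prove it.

b_r = 2·3^r - 5·6^(r - 1)

Computing the first terms: b_1 = 1, b_2 = -12, b_3 = -126. This suggests b_r = 2·3^r - 5·6^(r - 1).
When r = 1: the formula gives 1 = 1 = b_1.
Inductive step: suppose the statement holds for some i ≥ 1, so b_i = 2·3^i - 5·6^(i - 1).
Then b_{i+1} = 6·b_i - 6·3^i = 6·(2·3^i - 5·6^(i - 1)) - 6·3^i = 2·3^(i + 1) - 5·6^i = 2·3^(i+1) - 5·6^((i+1) - 1),
which is the claimed formula at r = i+1.
By the principle of mathematical induction, the result holds for all r ≥ 1.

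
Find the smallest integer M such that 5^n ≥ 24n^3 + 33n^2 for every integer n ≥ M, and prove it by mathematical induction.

At n = 5: 3125 < 3825, so the inequality fails and M ≥ 6. We prove 5^n ≥ 24n^3 + 33n^2 for all n ≥ 6.
When n = 6: 5^n = 15625 and 24n^3 + 33n^2 = 6372, so 15625 ≥ 6372.
Inductive step: assume the claim holds for n = j, so 5^j ≥ 24j^3 + 33j^2.
Then 5^(j + 1) = 5·(5^j) ≥ 5·(24j^3 + 33j^2).
Also, for j ≥ 6 we have 5·(24j^3 + 33j^2) ≥ 24(j+1)^3 + 33(j+1)^2, since 5·(24j^3 + 33j^2) − (24(j+1)^3 + 33(j+1)^2) = 96j^3 + 60j^2 - 138j - 57, which is nonnegative for all j ≥ 6.
Combining, 5^(j + 1) ≥ 24(j+1)^3 + 33(j+1)^2.
This completes the induction.
Hence the smallest such M is 6.

M = 6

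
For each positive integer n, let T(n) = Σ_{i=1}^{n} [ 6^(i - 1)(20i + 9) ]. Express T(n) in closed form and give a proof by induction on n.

We claim T(n) = 6^n(4n + 1) - 1 for all n ≥ 1.
Base step (n = 1): T(1) = 29, and the closed form gives 29. They agree.
For the inductive step, assume it holds for an arbitrary i ≥ 1, so T(i) = 6^i(4i + 1) - 1.
Then T(i+1) = T(i) + (6^i(20i + 29)) = (6^i(4i + 1) - 1) + (6^i(20i + 29)).
Simplifying, T(i+1) = 24·6^i·i + 30·6^i - 1 = 6^(i+1)(4(i+1) + 1) - 1,
which is the closed form with n = i+1.
Hence, by induction on n, the claim holds for every n ≥ 1.

T(n) = 6^n(4n + 1) - 1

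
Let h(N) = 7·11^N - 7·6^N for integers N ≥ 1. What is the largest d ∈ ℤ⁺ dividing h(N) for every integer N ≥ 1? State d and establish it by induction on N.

d = 35

Computing the first values: h(1) = 35 and h(2) = 595; gcd(35, 595) = 35, so d ≤ 35.
We prove 35 | 7·11^N - 7·6^N for all N ≥ 1 by induction on N.
For the base case N = 1: h(1) = 35 = 35·(1), so 35 | h(1).
Inductive step: suppose the statement holds for some j ≥ 1, i.e. 35 | h(j). Then
h(j+1) − 11·h(j) = (7·11^(j+1) - 7·6^(j+1)) − 11·(7·11^j - 7·6^j) = (-7)·6^j·(6 − 11) = (35)·6^j. Since 35 | h(j) by the inductive hypothesis, 35 | 11·h(j); and 35 | 35 since 35 = 35·1. Therefore 35 | h(j+1).
By the principle of mathematical induction, the result holds for all N ≥ 1.
Therefore the largest such d is 35.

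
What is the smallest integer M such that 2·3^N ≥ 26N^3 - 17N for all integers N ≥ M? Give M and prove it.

At N = 8: 13122 < 13176, so the inequality fails and M ≥ 9. We prove 2·3^N ≥ 26N^3 - 17N for all N ≥ 9.
Base case (N = 9): 2·3^N = 39366 and 26N^3 - 17N = 18801, so 39366 ≥ 18801.
Inductive step: suppose the statement holds for some i ≥ 9, so 2·3^i ≥ 26i^3 - 17i.
Then 2·3^(i + 1) = 3·(2·3^i) ≥ 3·(26i^3 - 17i).
Also, for i ≥ 9 we have 3·(26i^3 - 17i) ≥ 26(i+1)^3 - 17(i+1), since 3·(26i^3 - 17i) − (26(i+1)^3 - 17(i+1)) = 52i^3 - 78i^2 - 112i - 9, which is nonnegative for all i ≥ 9.
Combining, 2·3^(i + 1) ≥ 26(i+1)^3 - 17(i+1).
By induction, the statement is established for all N ≥ 9.
Hence the smallest such M is 9.

M = 9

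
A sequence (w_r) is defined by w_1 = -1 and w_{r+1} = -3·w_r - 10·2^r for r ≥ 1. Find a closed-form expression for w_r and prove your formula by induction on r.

Computing the first terms: w_1 = -1, w_2 = -17, w_3 = 11. This suggests w_r = -(-3)^r - 2^(r + 1).
Base case (r = 1): the formula gives -1 = -1 = w_1.
Suppose the result is true for r = j, so w_j = -(-3)^j - 2^(j + 1).
Then w_{j+1} = -3·w_j - 10·2^j = -3·(-(-3)^j - 2^(j + 1)) - 10·2^j = -(-3)^(j + 1) - 2^(j + 2) = -(-3)^(j+1) - 2^((j+1) + 1),
which is the claimed formula at r = j+1.
This completes the induction.

w_r = -(-3)^r - 2^(r + 1)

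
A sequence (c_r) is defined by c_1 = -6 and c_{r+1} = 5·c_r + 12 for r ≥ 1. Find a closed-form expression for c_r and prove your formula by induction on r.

Computing the first terms: c_1 = -6, c_2 = -18, c_3 = -78. This suggests c_r = -3·5^(r - 1) - 3.
For the base case r = 1: the formula gives -6 = -6 = c_1.
Suppose the result is true for r = m, so c_m = -3·5^(m - 1) - 3.
Then c_{m+1} = 5·c_m + 12 = 5·(-3·5^(m - 1) - 3) + 12 = -3·5^m - 3 = -3·5^((m+1) - 1) - 3,
which is the claimed formula at r = m+1.
Hence, by induction on r, the claim holds for every r ≥ 1.

c_r = -3·5^(r - 1) - 3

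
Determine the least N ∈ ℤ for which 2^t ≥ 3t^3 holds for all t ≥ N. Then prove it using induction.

N = 13

At t = 12: 4096 < 5184, so the inequality fails and N ≥ 13. We prove 2^t ≥ 3t^3 for all t ≥ 13.
For the base case t = 13: 2^t = 8192 and 3t^3 = 6591, so 8192 ≥ 6591.
For the inductive step, assume it holds for an arbitrary j ≥ 13, so 2^j ≥ 3j^3.
Then 2^(j + 1) = 2·(2^j) ≥ 2·(3j^3).
Also, for j ≥ 13 we have 2·(3j^3) ≥ 3(j+1)^3, since 2 ≥ (1 + 1/j)^3 for all j ≥ 13.
Combining, 2^(j + 1) ≥ 3(j+1)^3.
Hence, by induction on t, the claim holds for every t ≥ 13.
Hence the smallest such N is 13.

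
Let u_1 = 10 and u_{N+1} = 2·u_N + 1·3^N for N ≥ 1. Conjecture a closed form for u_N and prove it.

Computing the first terms: u_1 = 10, u_2 = 23, u_3 = 55. This suggests u_N = 7·2^(N - 1) + 3^N.
Base step (N = 1): the formula gives 10 = 10 = u_1.
Inductive step: assume the claim holds for N = i, so u_i = 7·2^(i - 1) + 3^i.
Then u_{i+1} = 2·u_i + 1·3^i = 2·(7·2^(i - 1) + 3^i) + 1·3^i = 7·2^i + 3^(i + 1) = 7·2^((i+1) - 1) + 3^(i+1),
which is the claimed formula at N = i+1.
Hence, by induction on N, the claim holds for every N ≥ 1.

u_N = 7·2^(N - 1) + 3^N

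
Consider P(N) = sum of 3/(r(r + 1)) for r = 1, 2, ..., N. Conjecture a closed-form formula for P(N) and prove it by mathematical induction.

We claim P(N) = 3N/(N + 1) for all N ≥ 1.
Base step (N = 1): P(1) = 3/2, and the closed form gives 3/2. They agree.
For the inductive step, assume it holds for an arbitrary r ≥ 1, so P(r) = 3r/(r + 1).
Then P(r+1) = P(r) + (3/((r + 1)(r + 2))) = (3r/(r + 1)) + (3/((r + 1)(r + 2))).
Simplifying, P(r+1) = 3(r + 1)/(r + 2) = 3(r+1)/((r+1) + 1),
which is the closed form with N = r+1.
By induction, the statement is established for all N ≥ 1.

P(N) = 3N/(N + 1)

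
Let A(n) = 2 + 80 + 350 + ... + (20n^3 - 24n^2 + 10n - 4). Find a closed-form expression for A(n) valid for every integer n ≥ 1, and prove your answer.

We claim A(n) = n(5n^3 + 2n^2 - 2n - 3) for all n ≥ 1.
When n = 1: A(1) = 2, and the closed form gives 2. They agree.
Suppose the result is true for n = k, so A(k) = k(5k^3 + 2k^2 - 2k - 3).
Then A(k+1) = A(k) + (20k^3 + 36k^2 + 22k + 2) = (k(5k^3 + 2k^2 - 2k - 3)) + (20k^3 + 36k^2 + 22k + 2).
Simplifying, A(k+1) = (k + 1)(5k^3 + 17k^2 + 17k + 2) = (k+1)(5(k+1)^3 + 2(k+1)^2 - 2(k+1) - 3),
which is the closed form with n = k+1.
Hence, by induction on n, the claim holds for every n ≥ 1.

A(n) = n(5n^3 + 2n^2 - 2n - 3)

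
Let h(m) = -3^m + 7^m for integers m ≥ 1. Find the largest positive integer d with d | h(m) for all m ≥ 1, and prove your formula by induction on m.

Computing the first values: h(1) = 4 and h(2) = 40; gcd(4, 40) = 4, so d ≤ 4.
We prove 4 | -3^m + 7^m for all m ≥ 1 by induction on m.
Base case (m = 1): h(1) = 4 = 4·(1), so 4 | h(1).
For the inductive step, assume it holds for an arbitrary p ≥ 1, i.e. 4 | h(p). Then
7^{p+1} − 3^{p+1} = 7·7^p − 3·3^p = 7·(7^p − 3^p) + (4)·3^p. The first term is divisible by 4 by the inductive hypothesis, and the second term (4)·3^p is divisible by 4 since 4 | 4. Hence 4 | h(p+1).
By induction, the statement is established for all m ≥ 1.
Therefore the largest such d is 4.

d = 4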